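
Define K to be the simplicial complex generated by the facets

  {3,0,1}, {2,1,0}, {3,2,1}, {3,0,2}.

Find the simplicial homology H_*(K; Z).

Take the total order 0 < 1 < 2 < 3 on the vertex set. Then K (dimension 2) consists of the simplices:

  0-simplices (4): [0], [1], [2], [3]
  1-simplices (6): [0,1], [0,2], [0,3], [1,2], [1,3], [2,3]
  2-simplices (4): [0,1,2], [0,1,3], [0,2,3], [1,2,3]

giving chain groups C_0 ≅ Z^4, C_1 ≅ Z^6, C_2 ≅ Z^4.

Boundary ∂_1: C_1 → C_0 is given by ∂[p,q] = [q] − [p]. For instance
  ∂[2,3] = [3] − [2].
As a 4×6 matrix over Z this has rank 3, with invariant factors (1,1,1).

Boundary ∂_2: C_2 → C_1 acts by ∂[p,q,r] = [q,r] − [p,r] + [p,q]. For instance
  ∂[1,2,3] = [2,3] − [1,3] + [1,2],
  ∂[0,1,3] = [1,3] − [0,3] + [0,1].
The resulting 6×4 matrix has rank 3, and its Smith normal form has invariant factors (1,1,1).

Reading off H_k = ker ∂_k / im ∂_{k+1}:

  H_0: rank C_0 − rank ∂_1 = 4 − 3 = 1, and the invariant factors of ∂_1 are all 1, so H_0 ≅ Z.
  H_1: rank ker ∂_1 − rank ∂_2 = (6 − 3) − 3 = 0, and the invariant factors of ∂_2 are all 1, so H_1 ≅ 0.
  H_2: rank ker ∂_2 − rank ∂_3 = (4 − 3) − 0 = 1, and there is no ∂_3, so H_2 ≅ Z.

H_0 = Z,  H_1 = 0,  H_2 = Z.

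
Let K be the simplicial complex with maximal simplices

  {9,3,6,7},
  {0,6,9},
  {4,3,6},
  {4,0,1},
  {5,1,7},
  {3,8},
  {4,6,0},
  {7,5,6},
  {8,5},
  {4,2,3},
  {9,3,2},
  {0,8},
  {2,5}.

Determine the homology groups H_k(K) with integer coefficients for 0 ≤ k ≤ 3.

K has 10 vertices, 24 edges, 12 triangles, 1 3-simplex.
rank ∂_0 = 0, rank ∂_1 = 9 ⇒ b_0 = 10 − 0 − 9 = 1; all invariant factors of ∂_1 are 1 so no torsion. So H_0 ≅ Z.
rank ∂_1 = 9, rank ∂_2 = 11 ⇒ b_1 = 24 − 9 − 11 = 4; all invariant factors of ∂_2 are 1 so no torsion. So H_1 ≅ Z^4.
rank ∂_2 = 11, rank ∂_3 = 1 ⇒ b_2 = 12 − 11 − 1 = 0; all invariant factors of ∂_3 are 1 so no torsion. So H_2 ≅ 0.
rank ∂_3 = 1, rank ∂_4 = 0 ⇒ b_3 = 1 − 1 − 0 = 0. So H_3 ≅ 0.

H_0 ≅ Z,  H_1 ≅ Z^4,  H_2 = 0,  H_3 = 0.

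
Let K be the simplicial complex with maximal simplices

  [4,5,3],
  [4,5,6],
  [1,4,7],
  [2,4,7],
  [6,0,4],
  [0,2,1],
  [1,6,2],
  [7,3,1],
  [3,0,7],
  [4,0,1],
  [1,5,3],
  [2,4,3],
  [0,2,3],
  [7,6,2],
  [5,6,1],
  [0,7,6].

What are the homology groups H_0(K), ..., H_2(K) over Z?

H_0 = Z,  H_1 = Z^2,  H_2 = Z.

Fix the vertex order 0 < 1 < 2 < 3 < 4 < 5 < 6 < 7 and write every simplex with vertices in increasing order. Then dim K = 2 and the simplices of K are:

  0-simplices (8): [0], [1], [2], [3], [4], [5], [6], [7]
  1-simplices (24): (24 of them)
  2-simplices (16): [0,1,2], [0,1,4], [0,2,3], [0,3,7], [0,4,6], [0,6,7], [1,2,6], [1,3,5], [1,3,7], [1,4,7], [1,5,6], [2,3,4], [2,4,7], [2,6,7], [3,4,5], [4,5,6]

giving chain groups C_0 ≅ Z^8, C_1 ≅ Z^24, C_2 ≅ Z^16.

∂_1: C_1 → C_0 maps an edge to its endpoints' difference, ∂[p,q] = q − p.
As a 8×24 matrix over Z this has rank 7, with invariant factors (1,1,1,1,1,1,1).

Boundary ∂_2: C_2 → C_1 acts by ∂[p,q,r] = [q,r] − [p,r] + [p,q]. For instance
  ∂[0,6,7] = [6,7] − [0,7] + [0,6],
  ∂[0,2,3] = [2,3] − [0,3] + [0,2].
This gives a 24×16 integer matrix of rank 15; reducing to Smith normal form yields diagonal entries (1,1,1,1,1,1,1,1,1,1,1,1,1,1,1).

Reading off H_k = ker ∂_k / im ∂_{k+1}:

  H_0: rank C_0 − rank ∂_1 = 8 − 7 = 1, and the invariant factors of ∂_1 are all 1, so H_0 = Z.
  H_1: rank ker ∂_1 − rank ∂_2 = (24 − 7) − 15 = 2, and the invariant factors of ∂_2 are all 1, so H_1 = Z^2.
  H_2: rank ker ∂_2 − rank ∂_3 = (16 − 15) − 0 = 1, and there is no ∂_3, so H_2 = Z.

As a check, the Euler characteristic is 8 − 24 + 16 = 0, which agrees with 1 − 2 + 1 = 0.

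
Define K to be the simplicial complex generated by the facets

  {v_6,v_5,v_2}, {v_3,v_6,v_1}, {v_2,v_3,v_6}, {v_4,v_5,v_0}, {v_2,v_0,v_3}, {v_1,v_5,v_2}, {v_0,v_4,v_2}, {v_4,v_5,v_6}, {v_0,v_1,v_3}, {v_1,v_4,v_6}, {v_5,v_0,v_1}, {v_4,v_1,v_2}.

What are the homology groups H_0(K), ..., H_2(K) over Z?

Fix the vertex order v_0 < v_1 < v_2 < v_3 < v_4 < v_5 < v_6 and write every simplex with vertices in increasing order. Then dim K = 2 and the simplices of K are:

  0-simplices (7): [v_0], [v_1], [v_2], [v_3], [v_4], [v_5], [v_6]
  1-simplices (18): (18 of them)
  2-simplices (12): (12 of them)

giving chain groups C_0 ≅ Z^7, C_1 ≅ Z^18, C_2 ≅ Z^12.

Boundary ∂_1: C_1 → C_0 is given by ∂[p,q] = [q] − [p]. For instance
  ∂[v_0,v_1] = [v_1] − [v_0].
The resulting 7×18 matrix has rank 6, and its Smith normal form has invariant factors (1,1,1,1,1,1).

∂_2: C_2 → C_1 maps a triangle to the signed sum of its edges. For instance
  ∂[v_0,v_2,v_4] = [v_2,v_4] − [v_0,v_4] + [v_0,v_2],
  ∂[v_0,v_2,v_3] = [v_2,v_3] − [v_0,v_3] + [v_0,v_2].
As a 18×12 matrix over Z this has rank 12, with invariant factors (1,1,1,1,1,1,1,1,1,1,1,2).

Now H_k = ker ∂_k / im ∂_{k+1}, so:

  H_0: rank C_0 − rank ∂_1 = 7 − 6 = 1, and the invariant factors of ∂_1 are all 1, so H_0 = Z.
  H_1: rank ker ∂_1 − rank ∂_2 = (18 − 6) − 12 = 0, and ∂_2 has invariant factor 2 > 1, so H_1 = Z/2Z.
  H_2: rank ker ∂_2 − rank ∂_3 = (12 − 12) − 0 = 0, and there is no ∂_3, so H_2 = 0.

As a check, the Euler characteristic is 7 − 18 + 12 = 1, which agrees with 1 − 0 + 0 = 1.

H_0 = Z,  H_1 = Z/2Z,  H_2 = 0.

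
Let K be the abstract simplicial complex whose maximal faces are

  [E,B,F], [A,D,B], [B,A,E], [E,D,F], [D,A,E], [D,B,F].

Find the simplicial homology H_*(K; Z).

Take the total order A < B < D < E < F on the vertex set. Then K (dimension 2) consists of the simplices:

  0-simplices (5): A, B, D, E, F
  1-simplices (9): AB, AD, AE, BD, BE, BF, DE, DF, EF
  2-simplices (6): ABD, ABE, ADE, BDF, BEF, DEF

giving chain groups C_0 ≅ Z^5, C_1 ≅ Z^9, C_2 ≅ Z^6.

∂_1: C_1 → C_0 sends each edge [p,q] (with p < q) to q − p. For instance
  ∂BE = E − B.
As a 5×9 matrix over Z this has rank 4, with invariant factors (1,1,1,1).

The boundary map ∂_2: C_2 → C_1 sends each 2-simplex [p,q,r] to [q,r] − [p,r] + [p,q]. For instance
  ∂ADE = DE − AE + AD,
  ∂DEF = EF − DF + DE.
As a 9×6 matrix over Z this has rank 5, with invariant factors (1,1,1,1,1).

Now H_k = ker ∂_k / im ∂_{k+1}, so:

  H_0: rank C_0 − rank ∂_1 = 5 − 4 = 1, and the invariant factors of ∂_1 are all 1, so H_0 ≅ Z.
  H_1: rank ker ∂_1 − rank ∂_2 = (9 − 4) − 5 = 0, and the invariant factors of ∂_2 are all 1, so H_1 ≅ 0.
  H_2: rank ker ∂_2 − rank ∂_3 = (6 − 5) − 0 = 1, and there is no ∂_3, so H_2 ≅ Z.

H_0 ≅ Z,  H_1 = 0,  H_2 ≅ Z.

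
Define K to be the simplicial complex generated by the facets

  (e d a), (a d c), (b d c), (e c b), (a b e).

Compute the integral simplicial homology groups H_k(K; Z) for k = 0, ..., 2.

K has 5 vertices, 10 edges, 5 triangles.
rank ∂_0 = 0, rank ∂_1 = 4 ⇒ b_0 = 5 − 0 − 4 = 1; all invariant factors of ∂_1 are 1 so no torsion. So H_0 = Z.
rank ∂_1 = 4, rank ∂_2 = 5 ⇒ b_1 = 10 − 4 − 5 = 1; all invariant factors of ∂_2 are 1 so no torsion. So H_1 = Z.
rank ∂_2 = 5, rank ∂_3 = 0 ⇒ b_2 = 5 − 5 − 0 = 0. So H_2 = 0.

H_0 ≅ Z,  H_1 ≅ Z,  H_2 = 0.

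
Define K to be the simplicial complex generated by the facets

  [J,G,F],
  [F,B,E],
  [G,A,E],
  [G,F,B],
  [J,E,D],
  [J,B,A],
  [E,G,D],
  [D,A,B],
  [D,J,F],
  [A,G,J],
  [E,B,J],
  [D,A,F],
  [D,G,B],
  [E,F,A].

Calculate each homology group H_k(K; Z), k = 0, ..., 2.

H_0 = Z,  H_1 = Z^2,  H_2 = Z.

K has 7 vertices, 21 edges, 14 triangles.
rank ∂_0 = 0, rank ∂_1 = 6 ⇒ b_0 = 7 − 0 − 6 = 1; all invariant factors of ∂_1 are 1 so no torsion. So H_0 ≅ Z.
rank ∂_1 = 6, rank ∂_2 = 13 ⇒ b_1 = 21 − 6 − 13 = 2; all invariant factors of ∂_2 are 1 so no torsion. So H_1 ≅ Z^2.
rank ∂_2 = 13, rank ∂_3 = 0 ⇒ b_2 = 14 − 13 − 0 = 1. So H_2 ≅ Z.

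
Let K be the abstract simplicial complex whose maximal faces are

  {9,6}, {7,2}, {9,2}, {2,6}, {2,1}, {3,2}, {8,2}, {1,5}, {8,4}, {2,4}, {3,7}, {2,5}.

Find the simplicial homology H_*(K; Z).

Take the total order 1 < 2 < 3 < 4 < 5 < 6 < 7 < 8 < 9 on the vertex set. Then K (dimension 1) consists of the simplices:

  0-simplices (9): [1], [2], [3], [4], [5], [6], [7], [8], [9]
  1-simplices (12): [1,2], [1,5], [2,3], [2,4], [2,5], [2,6], [2,7], [2,8], [2,9], [3,7], [4,8], [6,9]

Hence C_0 ≅ Z^9, C_1 ≅ Z^12.

The boundary map ∂_1: C_1 → C_0 sends each edge [p,q] (with p < q) to q − p. For instance
  ∂[2,7] = [7] − [2].
This gives a 9×12 integer matrix of rank 8; reducing to Smith normal form yields diagonal entries (1,1,1,1,1,1,1,1).

Reading off H_k = ker ∂_k / im ∂_{k+1}:

  H_0: rank C_0 − rank ∂_1 = 9 − 8 = 1, and the invariant factors of ∂_1 are all 1, so H_0 = Z.
  H_1: rank ker ∂_1 − rank ∂_2 = (12 − 8) − 0 = 4, and there is no ∂_2, so H_1 = Z^4.

H_0 = Z,  H_1 = Z^4.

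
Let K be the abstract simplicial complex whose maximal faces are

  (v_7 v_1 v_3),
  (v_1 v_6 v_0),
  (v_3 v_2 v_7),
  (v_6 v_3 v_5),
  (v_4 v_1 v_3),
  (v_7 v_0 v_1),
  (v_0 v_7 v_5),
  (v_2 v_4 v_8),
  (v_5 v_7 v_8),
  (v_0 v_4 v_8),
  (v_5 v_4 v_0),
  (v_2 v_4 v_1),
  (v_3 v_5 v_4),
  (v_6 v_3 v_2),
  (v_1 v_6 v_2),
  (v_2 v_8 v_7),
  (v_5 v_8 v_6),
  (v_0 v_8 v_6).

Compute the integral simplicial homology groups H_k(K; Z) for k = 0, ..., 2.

Order the vertices as v_0 < v_1 < v_2 < v_3 < v_4 < v_5 < v_6 < v_7 < v_8. Listing each simplex with vertices in this order, K has dimension 2 with simplices:

  0-simplices (9): [v_0], [v_1], [v_2], [v_3], [v_4], [v_5], [v_6], [v_7], [v_8]
  1-simplices (27): (27 of them)
  2-simplices (18): (18 of them)

so the chain groups are C_0 ≅ Z^9, C_1 ≅ Z^27, C_2 ≅ Z^18.

The boundary map ∂_1: C_1 → C_0 sends each edge [p,q] (with p < q) to q − p. For instance
  ∂[v_1,v_7] = [v_7] − [v_1].
The 9×27 boundary matrix has rank 8 and Smith normal form diag(1,1,1,1,1,1,1,1).

The boundary map ∂_2: C_2 → C_1 sends each 2-simplex [p,q,r] to [q,r] − [p,r] + [p,q]. For instance
  ∂[v_0,v_4,v_8] = [v_4,v_8] − [v_0,v_8] + [v_0,v_4],
  ∂[v_0,v_4,v_5] = [v_4,v_5] − [v_0,v_5] + [v_0,v_4].
As a 27×18 matrix over Z this has rank 18, with invariant factors (1,1,1,1,1,1,1,1,1,1,1,1,1,1,1,1,1,2).

From H_k ≅ ker(∂_k) / im(∂_{k+1}) we obtain:

  H_0: rank C_0 − rank ∂_1 = 9 − 8 = 1, and the invariant factors of ∂_1 are all 1, so H_0 = Z.
  H_1: rank ker ∂_1 − rank ∂_2 = (27 − 8) − 18 = 1, and ∂_2 has invariant factor 2 > 1, so H_1 = Z ⊕ Z/2.
  H_2: rank ker ∂_2 − rank ∂_3 = (18 − 18) − 0 = 0, and there is no ∂_3, so H_2 = 0.

As a check, the Euler characteristic is 9 − 27 + 18 = 0, which agrees with 1 − 1 + 0 = 0.

H_0 = Z,  H_1 = Z ⊕ Z/2,  H_2 = 0.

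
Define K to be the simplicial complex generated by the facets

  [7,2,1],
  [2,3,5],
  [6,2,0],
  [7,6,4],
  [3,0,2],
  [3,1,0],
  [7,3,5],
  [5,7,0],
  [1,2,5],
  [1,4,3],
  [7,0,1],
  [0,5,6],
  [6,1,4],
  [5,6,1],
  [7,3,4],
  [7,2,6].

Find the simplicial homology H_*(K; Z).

Take the total order 0 < 1 < 2 < 3 < 4 < 5 < 6 < 7 on the vertex set. Then K (dimension 2) consists of the simplices:

  0-simplices (8): [0], [1], [2], [3], [4], [5], [6], [7]
  1-simplices (24): (24 of them)
  2-simplices (16): [0,1,3], [0,1,7], [0,2,3], [0,2,6], [0,5,6], [0,5,7], [1,2,5], [1,2,7], [1,3,4], [1,4,6], [1,5,6], [2,3,5], [2,6,7], [3,4,7], [3,5,7], [4,6,7]

so the chain groups are C_0 ≅ Z^8, C_1 ≅ Z^24, C_2 ≅ Z^16.

∂_1: C_1 → C_0 sends each edge [p,q] (with p < q) to q − p. For instance
  ∂[6,7] = [7] − [6].
The 8×24 boundary matrix has rank 7 and Smith normal form diag(1,1,1,1,1,1,1).

∂_2: C_2 → C_1 maps a triangle to the signed sum of its edges. For instance
  ∂[3,5,7] = [5,7] − [3,7] + [3,5],
  ∂[1,5,6] = [5,6] − [1,6] + [1,5].
This gives a 24×16 integer matrix of rank 15; reducing to Smith normal form yields diagonal entries (1,1,1,1,1,1,1,1,1,1,1,1,1,1,1).

Now H_k = ker ∂_k / im ∂_{k+1}, so:

  H_0: rank C_0 − rank ∂_1 = 8 − 7 = 1, and the invariant factors of ∂_1 are all 1, so H_0 ≅ Z.
  H_1: rank ker ∂_1 − rank ∂_2 = (24 − 7) − 15 = 2, and the invariant factors of ∂_2 are all 1, so H_1 ≅ Z^2.
  H_2: rank ker ∂_2 − rank ∂_3 = (16 − 15) − 0 = 1, and there is no ∂_3, so H_2 ≅ Z.

As a check, the Euler characteristic is 8 − 24 + 16 = 0, which agrees with 1 − 2 + 1 = 0.
(K is a triangulation of the torus T^2.)

H_0 ≅ Z,  H_1 ≅ Z^2,  H_2 ≅ Z.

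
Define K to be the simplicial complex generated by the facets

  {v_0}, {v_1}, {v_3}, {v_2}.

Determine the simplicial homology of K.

H_0 ≅ Z^4.

Order the vertices as v_0 < v_1 < v_2 < v_3. Listing each simplex with vertices in this order, K has dimension 0 with simplices:

  0-simplices (4): [v_0], [v_1], [v_2], [v_3]

giving chain groups C_0 ≅ Z^4.

From H_k ≅ ker(∂_k) / im(∂_{k+1}) we obtain:

  H_0: rank C_0 − rank ∂_1 = 4 − 0 = 4, and there is no ∂_1, so H_0 ≅ Z^4.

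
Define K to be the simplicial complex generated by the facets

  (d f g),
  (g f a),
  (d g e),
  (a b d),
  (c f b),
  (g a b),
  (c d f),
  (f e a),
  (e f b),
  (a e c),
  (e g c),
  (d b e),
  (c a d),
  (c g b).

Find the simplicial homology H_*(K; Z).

H_0 = Z,  H_1 = Z^2,  H_2 = Z.

We work with the vertex ordering a < b < c < d < e < f < g. The simplices of K, each written with vertices in increasing order, are:

  0-simplices (7): a, b, c, d, e, f, g
  1-simplices (21): ab, ac, ad, ae, af, ag, bc, bd, be, bf, bg, cd, ce, cf, cg, de, df, dg, ef, eg, fg
  2-simplices (14): abd, abg, acd, ace, aef, afg, bcf, bcg, bde, bef, cdf, ceg, deg, dfg

Hence C_0 ≅ Z^7, C_1 ≅ Z^21, C_2 ≅ Z^14.

The boundary map ∂_1: C_1 → C_0 maps an edge to its endpoints' difference, ∂[p,q] = q − p. For instance
  ∂ab = b − a.
The resulting 7×21 matrix has rank 6, and its Smith normal form has invariant factors (1,1,1,1,1,1).

∂_2: C_2 → C_1 sends each 2-simplex [p,q,r] to [q,r] − [p,r] + [p,q]. For instance
  ∂afg = fg − ag + af,
  ∂ceg = eg − cg + ce.
The resulting 21×14 matrix has rank 13, and its Smith normal form has invariant factors (1,1,1,1,1,1,1,1,1,1,1,1,1).

Now H_k = ker ∂_k / im ∂_{k+1}, so:

  H_0: rank C_0 − rank ∂_1 = 7 − 6 = 1, and the invariant factors of ∂_1 are all 1, so H_0 = Z.
  H_1: rank ker ∂_1 − rank ∂_2 = (21 − 6) − 13 = 2, and the invariant factors of ∂_2 are all 1, so H_1 = Z^2.
  H_2: rank ker ∂_2 − rank ∂_3 = (14 − 13) − 0 = 1, and there is no ∂_3, so H_2 = Z.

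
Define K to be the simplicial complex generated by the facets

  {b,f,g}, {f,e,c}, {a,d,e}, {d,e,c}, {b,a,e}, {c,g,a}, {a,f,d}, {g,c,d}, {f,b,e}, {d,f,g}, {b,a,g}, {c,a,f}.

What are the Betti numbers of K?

Order the vertices as a < b < c < d < e < f < g. Listing each simplex with vertices in this order, K has dimension 2 with simplices:

  0-simplices (7): a, b, c, d, e, f, g
  1-simplices (18): ab, ac, ad, ae, af, ag, be, bf, bg, cd, ce, cf, cg, de, df, dg, ef, fg
  2-simplices (12): abe, abg, acf, acg, ade, adf, bef, bfg, cde, cdg, cef, dfg

Hence C_0 ≅ Z^7, C_1 ≅ Z^18, C_2 ≅ Z^12.

∂_1: C_1 → C_0 maps an edge to its endpoints' difference, ∂[p,q] = q − p. For instance
  ∂ad = d − a.
The 7×18 boundary matrix has rank 6 and Smith normal form diag(1,1,1,1,1,1).

The boundary map ∂_2: C_2 → C_1 acts by ∂[p,q,r] = [q,r] − [p,r] + [p,q]. For instance
  ∂abe = be − ae + ab,
  ∂ade = de − ae + ad.
The 18×12 boundary matrix has rank 12 and Smith normal form diag(1,1,1,1,1,1,1,1,1,1,1,2).

Now H_k = ker ∂_k / im ∂_{k+1}, so:

  H_0: rank C_0 − rank ∂_1 = 7 − 6 = 1, and the invariant factors of ∂_1 are all 1, so H_0 = Z.
  H_1: rank ker ∂_1 − rank ∂_2 = (18 − 6) − 12 = 0, and ∂_2 has invariant factor 2 > 1, so H_1 = Z/2.
  H_2: rank ker ∂_2 − rank ∂_3 = (12 − 12) − 0 = 0, and there is no ∂_3, so H_2 = 0.

Hence the Betti numbers are b_0 = 1, b_1 = 0, b_2 = 0.

b_0 = 1, b_1 = 0, b_2 = 0.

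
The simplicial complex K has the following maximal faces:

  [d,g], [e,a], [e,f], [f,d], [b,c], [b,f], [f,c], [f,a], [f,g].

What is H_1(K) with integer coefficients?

H_1 = Z^3.

Take the total order a < b < c < d < e < f < g on the vertex set. Then K (dimension 1) consists of the simplices:

  0-simplices (7): a, b, c, d, e, f, g
  1-simplices (9): ae, af, bc, bf, cf, df, dg, ef, fg

so the chain groups are C_0 ≅ Z^7, C_1 ≅ Z^9.

The boundary map ∂_1: C_1 → C_0 is given by ∂[p,q] = [q] − [p]. For instance
  ∂cf = f − c.
As a 7×9 matrix over Z this has rank 6, with invariant factors (1,1,1,1,1,1).

Reading off H_k = ker ∂_k / im ∂_{k+1}:

  H_1: rank ker ∂_1 − rank ∂_2 = (9 − 6) − 0 = 3, and there is no ∂_2, so H_1 = Z^3.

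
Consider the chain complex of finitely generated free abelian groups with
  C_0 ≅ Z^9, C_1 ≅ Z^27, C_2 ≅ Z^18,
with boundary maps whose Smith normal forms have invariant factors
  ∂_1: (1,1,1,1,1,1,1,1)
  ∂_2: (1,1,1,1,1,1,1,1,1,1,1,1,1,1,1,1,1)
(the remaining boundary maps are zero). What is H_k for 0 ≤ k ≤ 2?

H_0 = Z,  H_1 = Z^2,  H_2 = Z.

H_0: b_0 = 9 − 0 − 8 = 1; torsion from ∂_1 factors > 1: none. So H_0 = Z.
H_1: b_1 = 27 − 8 − 17 = 2; torsion from ∂_2 factors > 1: none. So H_1 = Z^2.
H_2: b_2 = 18 − 17 − 0 = 1; torsion from ∂_3 factors > 1: none. So H_2 = Z.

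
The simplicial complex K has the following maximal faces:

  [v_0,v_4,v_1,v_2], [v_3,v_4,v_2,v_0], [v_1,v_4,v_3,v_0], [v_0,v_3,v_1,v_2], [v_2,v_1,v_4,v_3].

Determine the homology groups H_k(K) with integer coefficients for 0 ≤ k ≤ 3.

Fix the vertex order v_0 < v_1 < v_2 < v_3 < v_4 and write every simplex with vertices in increasing order. Then dim K = 3 and the simplices of K are:

  0-simplices (5): [v_0], [v_1], [v_2], [v_3], [v_4]
  1-simplices (10): [v_0,v_1], [v_0,v_2], [v_0,v_3], [v_0,v_4], [v_1,v_2], [v_1,v_3], [v_1,v_4], [v_2,v_3], [v_2,v_4], [v_3,v_4]
  2-simplices (10): [v_0,v_1,v_2], [v_0,v_1,v_3], [v_0,v_1,v_4], [v_0,v_2,v_3], [v_0,v_2,v_4], [v_0,v_3,v_4], [v_1,v_2,v_3], [v_1,v_2,v_4], [v_1,v_3,v_4], [v_2,v_3,v_4]
  3-simplices (5): [v_0,v_1,v_2,v_3], [v_0,v_1,v_2,v_4], [v_0,v_1,v_3,v_4], [v_0,v_2,v_3,v_4], [v_1,v_2,v_3,v_4]

Hence C_0 ≅ Z^5, C_1 ≅ Z^10, C_2 ≅ Z^10, C_3 ≅ Z^5.

Boundary ∂_1: C_1 → C_0 is given by ∂[p,q] = [q] − [p].
As a 5×10 matrix over Z this has rank 4, with invariant factors (1,1,1,1).

∂_2: C_2 → C_1 sends each 2-simplex [p,q,r] to [q,r] − [p,r] + [p,q]. For instance
  ∂[v_1,v_2,v_4] = [v_2,v_4] − [v_1,v_4] + [v_1,v_2],
  ∂[v_1,v_3,v_4] = [v_3,v_4] − [v_1,v_4] + [v_1,v_3].
This gives a 10×10 integer matrix of rank 6; reducing to Smith normal form yields diagonal entries (1,1,1,1,1,1).

Boundary ∂_3: C_3 → C_2 sends each 3-simplex σ to the alternating sum Σ_i (−1)^i (σ with its i-th vertex removed). For instance
  ∂[v_0,v_2,v_3,v_4] = [v_2,v_3,v_4] − [v_0,v_3,v_4] + [v_0,v_2,v_4] − [v_0,v_2,v_3],
  ∂[v_0,v_1,v_2,v_4] = [v_1,v_2,v_4] − [v_0,v_2,v_4] + [v_0,v_1,v_4] − [v_0,v_1,v_2].
The 10×5 boundary matrix has rank 4 and Smith normal form diag(1,1,1,1).

Now H_k = ker ∂_k / im ∂_{k+1}, so:

  H_0: rank C_0 − rank ∂_1 = 5 − 4 = 1, and the invariant factors of ∂_1 are all 1, so H_0 = Z.
  H_1: rank ker ∂_1 − rank ∂_2 = (10 − 4) − 6 = 0, and the invariant factors of ∂_2 are all 1, so H_1 = 0.
  H_2: rank ker ∂_2 − rank ∂_3 = (10 − 6) − 4 = 0, and the invariant factors of ∂_3 are all 1, so H_2 = 0.
  H_3: rank ker ∂_3 − rank ∂_4 = (5 − 4) − 0 = 1, and there is no ∂_4, so H_3 = Z.

As a check, the Euler characteristic is 5 − 10 + 10 − 5 = 0, which agrees with 1 − 0 + 0 − 1 = 0.

H_0 ≅ Z,  H_1 = 0,  H_2 = 0,  H_3 ≅ Z.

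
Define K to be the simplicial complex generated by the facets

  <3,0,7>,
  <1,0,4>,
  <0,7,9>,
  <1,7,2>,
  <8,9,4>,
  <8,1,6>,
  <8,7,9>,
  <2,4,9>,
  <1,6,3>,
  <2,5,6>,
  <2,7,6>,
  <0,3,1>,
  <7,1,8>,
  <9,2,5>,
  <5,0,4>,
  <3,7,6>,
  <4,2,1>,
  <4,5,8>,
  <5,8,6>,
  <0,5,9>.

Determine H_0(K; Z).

Order the vertices as 0 < 1 < 2 < 3 < 4 < 5 < 6 < 7 < 8 < 9. Listing each simplex with vertices in this order, K has dimension 2 with simplices:

  0-simplices (10): [0], [1], [2], [3], [4], [5], [6], [7], [8], [9]
  1-simplices (30): (30 of them)
  2-simplices (20): (20 of them)

Hence C_0 ≅ Z^10, C_1 ≅ Z^30, C_2 ≅ Z^20.

The boundary map ∂_1: C_1 → C_0 sends each edge [p,q] (with p < q) to q − p.
The resulting 10×30 matrix has rank 9, and its Smith normal form has invariant factors (1,1,1,1,1,1,1,1,1).

The boundary map ∂_2: C_2 → C_1 maps a triangle to the signed sum of its edges. For instance
  ∂[1,3,6] = [3,6] − [1,6] + [1,3],
  ∂[0,5,9] = [5,9] − [0,9] + [0,5].
The resulting 30×20 matrix has rank 20, and its Smith normal form has invariant factors (1,1,1,1,1,1,1,1,1,1,1,1,1,1,1,1,1,1,1,2).

Now H_k = ker ∂_k / im ∂_{k+1}, so:

  H_0: rank C_0 − rank ∂_1 = 10 − 9 = 1, and the invariant factors of ∂_1 are all 1, so H_0 = Z.

(K is a triangulation of the Klein bottle.)

H_0 = Z.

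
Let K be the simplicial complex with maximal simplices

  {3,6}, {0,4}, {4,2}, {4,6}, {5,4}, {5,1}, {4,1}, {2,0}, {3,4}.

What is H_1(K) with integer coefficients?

H_1 ≅ Z^3.

We work with the vertex ordering 0 < 1 < 2 < 3 < 4 < 5 < 6. The simplices of K, each written with vertices in increasing order, are:

  0-simplices (7): [0], [1], [2], [3], [4], [5], [6]
  1-simplices (9): [0,2], [0,4], [1,4], [1,5], [2,4], [3,4], [3,6], [4,5], [4,6]

so the chain groups are C_0 ≅ Z^7, C_1 ≅ Z^9.

∂_1: C_1 → C_0 is given by ∂[p,q] = [q] − [p]. For instance
  ∂[3,6] = [6] − [3].
The 7×9 boundary matrix has rank 6 and Smith normal form diag(1,1,1,1,1,1).

Computing H_k = (kernel of ∂_k) / (image of ∂_{k+1}):

  H_1: rank ker ∂_1 − rank ∂_2 = (9 − 6) − 0 = 3, and there is no ∂_2, so H_1 ≅ Z^3.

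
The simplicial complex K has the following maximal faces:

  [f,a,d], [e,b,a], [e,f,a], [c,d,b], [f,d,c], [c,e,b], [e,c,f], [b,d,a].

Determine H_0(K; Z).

H_0 = Z.

We work with the vertex ordering a < b < c < d < e < f. The simplices of K, each written with vertices in increasing order, are:

  0-simplices (6): a, b, c, d, e, f
  1-simplices (12): ab, ad, ae, af, bc, bd, be, cd, ce, cf, df, ef
  2-simplices (8): abd, abe, adf, aef, bcd, bce, cdf, cef

Hence C_0 ≅ Z^6, C_1 ≅ Z^12, C_2 ≅ Z^8.

∂_1: C_1 → C_0 sends each edge [p,q] (with p < q) to q − p.
This gives a 6×12 integer matrix of rank 5; reducing to Smith normal form yields diagonal entries (1,1,1,1,1).

Boundary ∂_2: C_2 → C_1 maps a triangle to the signed sum of its edges. For instance
  ∂cdf = df − cf + cd,
  ∂bcd = cd − bd + bc.
The resulting 12×8 matrix has rank 7, and its Smith normal form has invariant factors (1,1,1,1,1,1,1).

Computing H_k = (kernel of ∂_k) / (image of ∂_{k+1}):

  H_0: rank C_0 − rank ∂_1 = 6 − 5 = 1, and the invariant factors of ∂_1 are all 1, so H_0 = Z.

(K is a triangulation of the 2-sphere S^2.)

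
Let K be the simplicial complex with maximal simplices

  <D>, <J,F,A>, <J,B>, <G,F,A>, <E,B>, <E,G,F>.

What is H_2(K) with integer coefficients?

Order the vertices as A < B < D < E < F < G < J. Listing each simplex with vertices in this order, K has dimension 2 with simplices:

  0-simplices (7): A, B, D, E, F, G, J
  1-simplices (9): AF, AG, AJ, BE, BJ, EF, EG, FG, FJ
  2-simplices (3): AFG, AFJ, EFG

so the chain groups are C_0 ≅ Z^7, C_1 ≅ Z^9, C_2 ≅ Z^3.

Boundary ∂_1: C_1 → C_0 sends each edge [p,q] (with p < q) to q − p. For instance
  ∂EF = F − E.
As a 7×9 matrix over Z this has rank 5, with invariant factors (1,1,1,1,1).

Boundary ∂_2: C_2 → C_1 maps a triangle to the signed sum of its edges. For instance
  ∂AFG = FG − AG + AF,
  ∂AFJ = FJ − AJ + AF.
As a 9×3 matrix over Z this has rank 3, with invariant factors (1,1,1).

Now H_k = ker ∂_k / im ∂_{k+1}, so:

  H_2: rank ker ∂_2 − rank ∂_3 = (3 − 3) − 0 = 0, and there is no ∂_3, so H_2 ≅ 0.

H_2 ≅ 0.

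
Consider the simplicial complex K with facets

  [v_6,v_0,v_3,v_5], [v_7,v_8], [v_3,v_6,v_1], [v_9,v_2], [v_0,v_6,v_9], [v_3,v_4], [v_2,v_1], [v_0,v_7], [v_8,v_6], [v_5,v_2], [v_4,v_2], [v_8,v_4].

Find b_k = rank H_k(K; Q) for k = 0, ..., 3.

b_0 = 1, b_1 = 5, b_2 = 0, b_3 = 0.

Fix the vertex order v_0 < v_1 < v_2 < v_3 < v_4 < v_5 < v_6 < v_7 < v_8 < v_9 and write every simplex with vertices in increasing order. Then dim K = 3 and the simplices of K are:

  0-simplices (10): [v_0], [v_1], [v_2], [v_3], [v_4], [v_5], [v_6], [v_7], [v_8], [v_9]
  1-simplices (19): (19 of them)
  2-simplices (6): [v_0,v_3,v_5], [v_0,v_3,v_6], [v_0,v_5,v_6], [v_0,v_6,v_9], [v_1,v_3,v_6], [v_3,v_5,v_6]
  3-simplices (1): [v_0,v_3,v_5,v_6]

Hence C_0 ≅ Z^10, C_1 ≅ Z^19, C_2 ≅ Z^6, C_3 ≅ Z^1.

∂_1: C_1 → C_0 maps an edge to its endpoints' difference, ∂[p,q] = q − p. For instance
  ∂[v_0,v_7] = [v_7] − [v_0].
This gives a 10×19 integer matrix of rank 9; reducing to Smith normal form yields diagonal entries (1,1,1,1,1,1,1,1,1).

∂_2: C_2 → C_1 sends each 2-simplex [p,q,r] to [q,r] − [p,r] + [p,q]. For instance
  ∂[v_0,v_6,v_9] = [v_6,v_9] − [v_0,v_9] + [v_0,v_6],
  ∂[v_1,v_3,v_6] = [v_3,v_6] − [v_1,v_6] + [v_1,v_3].
The resulting 19×6 matrix has rank 5, and its Smith normal form has invariant factors (1,1,1,1,1).

The boundary map ∂_3: C_3 → C_2 sends each 3-simplex σ to the alternating sum Σ_i (−1)^i (σ with its i-th vertex removed). For instance
  ∂[v_0,v_3,v_5,v_6] = [v_3,v_5,v_6] − [v_0,v_5,v_6] + [v_0,v_3,v_6] − [v_0,v_3,v_5].
The resulting 6×1 matrix has rank 1, and its Smith normal form has invariant factors (1).

Reading off H_k = ker ∂_k / im ∂_{k+1}:

  H_0: rank C_0 − rank ∂_1 = 10 − 9 = 1, and the invariant factors of ∂_1 are all 1, so H_0 = Z.
  H_1: rank ker ∂_1 − rank ∂_2 = (19 − 9) − 5 = 5, and the invariant factors of ∂_2 are all 1, so H_1 = Z^5.
  H_2: rank ker ∂_2 − rank ∂_3 = (6 − 5) − 1 = 0, and the invariant factors of ∂_3 are all 1, so H_2 = 0.
  H_3: rank ker ∂_3 − rank ∂_4 = (1 − 1) − 0 = 0, and there is no ∂_4, so H_3 = 0.

As a check, the Euler characteristic is 10 − 19 + 6 − 1 = -4, which agrees with 1 − 5 + 0 − 0 = -4.

Hence the Betti numbers are b_0 = 1, b_1 = 5, b_2 = 0, b_3 = 0.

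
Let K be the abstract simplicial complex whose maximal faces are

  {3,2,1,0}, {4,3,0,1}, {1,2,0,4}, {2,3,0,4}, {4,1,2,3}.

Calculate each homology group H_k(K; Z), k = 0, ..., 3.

H_0 ≅ Z,  H_1 = 0,  H_2 = 0,  H_3 ≅ Z.

Take the total order 0 < 1 < 2 < 3 < 4 on the vertex set. Then K (dimension 3) consists of the simplices:

  0-simplices (5): [0], [1], [2], [3], [4]
  1-simplices (10): [0,1], [0,2], [0,3], [0,4], [1,2], [1,3], [1,4], [2,3], [2,4], [3,4]
  2-simplices (10): [0,1,2], [0,1,3], [0,1,4], [0,2,3], [0,2,4], [0,3,4], [1,2,3], [1,2,4], [1,3,4], [2,3,4]
  3-simplices (5): [0,1,2,3], [0,1,2,4], [0,1,3,4], [0,2,3,4], [1,2,3,4]

giving chain groups C_0 ≅ Z^5, C_1 ≅ Z^10, C_2 ≅ Z^10, C_3 ≅ Z^5.

Boundary ∂_1: C_1 → C_0 maps an edge to its endpoints' difference, ∂[p,q] = q − p. For instance
  ∂[1,3] = [3] − [1].
As a 5×10 matrix over Z this has rank 4, with invariant factors (1,1,1,1).

Boundary ∂_2: C_2 → C_1 sends each 2-simplex [p,q,r] to [q,r] − [p,r] + [p,q]. For instance
  ∂[1,2,3] = [2,3] − [1,3] + [1,2],
  ∂[0,3,4] = [3,4] − [0,4] + [0,3].
As a 10×10 matrix over Z this has rank 6, with invariant factors (1,1,1,1,1,1).

The boundary map ∂_3: C_3 → C_2 sends each 3-simplex σ to the alternating sum Σ_i (−1)^i (σ with its i-th vertex removed). For instance
  ∂[0,2,3,4] = [2,3,4] − [0,3,4] + [0,2,4] − [0,2,3],
  ∂[1,2,3,4] = [2,3,4] − [1,3,4] + [1,2,4] − [1,2,3].
The resulting 10×5 matrix has rank 4, and its Smith normal form has invariant factors (1,1,1,1).

Reading off H_k = ker ∂_k / im ∂_{k+1}:

  H_0: rank C_0 − rank ∂_1 = 5 − 4 = 1, and the invariant factors of ∂_1 are all 1, so H_0 ≅ Z.
  H_1: rank ker ∂_1 − rank ∂_2 = (10 − 4) − 6 = 0, and the invariant factors of ∂_2 are all 1, so H_1 ≅ 0.
  H_2: rank ker ∂_2 − rank ∂_3 = (10 − 6) − 4 = 0, and the invariant factors of ∂_3 are all 1, so H_2 ≅ 0.
  H_3: rank ker ∂_3 − rank ∂_4 = (5 − 4) − 0 = 1, and there is no ∂_4, so H_3 ≅ Z.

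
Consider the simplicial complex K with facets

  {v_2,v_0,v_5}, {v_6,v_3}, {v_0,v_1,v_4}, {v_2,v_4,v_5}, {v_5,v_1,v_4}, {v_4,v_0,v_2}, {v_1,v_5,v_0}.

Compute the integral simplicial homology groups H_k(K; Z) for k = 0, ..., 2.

H_0 = Z^2,  H_1 = 0,  H_2 = Z.

K has 7 vertices, 10 edges, 6 triangles.
rank ∂_0 = 0, rank ∂_1 = 5 ⇒ b_0 = 7 − 0 − 5 = 2; all invariant factors of ∂_1 are 1 so no torsion. So H_0 = Z^2.
rank ∂_1 = 5, rank ∂_2 = 5 ⇒ b_1 = 10 − 5 − 5 = 0; all invariant factors of ∂_2 are 1 so no torsion. So H_1 = 0.
rank ∂_2 = 5, rank ∂_3 = 0 ⇒ b_2 = 6 − 5 − 0 = 1. So H_2 = Z.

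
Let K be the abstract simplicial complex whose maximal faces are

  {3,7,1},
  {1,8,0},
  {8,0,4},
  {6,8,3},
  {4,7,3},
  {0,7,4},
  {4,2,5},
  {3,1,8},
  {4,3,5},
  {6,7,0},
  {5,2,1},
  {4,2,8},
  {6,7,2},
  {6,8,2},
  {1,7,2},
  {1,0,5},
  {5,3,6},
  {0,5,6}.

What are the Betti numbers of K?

Fix the vertex order 0 < 1 < 2 < 3 < 4 < 5 < 6 < 7 < 8 and write every simplex with vertices in increasing order. Then dim K = 2 and the simplices of K are:

  0-simplices (9): [0], [1], [2], [3], [4], [5], [6], [7], [8]
  1-simplices (27): (27 of them)
  2-simplices (18): [0,1,5], [0,1,8], [0,4,7], [0,4,8], [0,5,6], [0,6,7], [1,2,5], [1,2,7], [1,3,7], [1,3,8], [2,4,5], [2,4,8], [2,6,7], [2,6,8], [3,4,5], [3,4,7], [3,5,6], [3,6,8]

so the chain groups are C_0 ≅ Z^9, C_1 ≅ Z^27, C_2 ≅ Z^18.

∂_1: C_1 → C_0 is given by ∂[p,q] = [q] − [p].
The resulting 9×27 matrix has rank 8, and its Smith normal form has invariant factors (1,1,1,1,1,1,1,1).

∂_2: C_2 → C_1 acts by ∂[p,q,r] = [q,r] − [p,r] + [p,q]. For instance
  ∂[3,5,6] = [5,6] − [3,6] + [3,5],
  ∂[3,6,8] = [6,8] − [3,8] + [3,6].
As a 27×18 matrix over Z this has rank 17, with invariant factors (1,1,1,1,1,1,1,1,1,1,1,1,1,1,1,1,1).

Reading off H_k = ker ∂_k / im ∂_{k+1}:

  H_0: rank C_0 − rank ∂_1 = 9 − 8 = 1, and the invariant factors of ∂_1 are all 1, so H_0 = Z.
  H_1: rank ker ∂_1 − rank ∂_2 = (27 − 8) − 17 = 2, and the invariant factors of ∂_2 are all 1, so H_1 = Z^2.
  H_2: rank ker ∂_2 − rank ∂_3 = (18 − 17) − 0 = 1, and there is no ∂_3, so H_2 = Z.

Hence the Betti numbers are b_0 = 1, b_1 = 2, b_2 = 1.

b_0 = 1, b_1 = 2, b_2 = 1.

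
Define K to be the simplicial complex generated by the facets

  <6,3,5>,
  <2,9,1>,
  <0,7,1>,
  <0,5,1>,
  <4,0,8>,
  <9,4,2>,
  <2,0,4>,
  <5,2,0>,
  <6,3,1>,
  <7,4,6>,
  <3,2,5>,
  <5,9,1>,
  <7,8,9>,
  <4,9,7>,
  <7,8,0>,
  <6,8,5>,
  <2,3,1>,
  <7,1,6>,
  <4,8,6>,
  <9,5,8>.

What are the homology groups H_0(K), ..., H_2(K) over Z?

Order the vertices as 0 < 1 < 2 < 3 < 4 < 5 < 6 < 7 < 8 < 9. Listing each simplex with vertices in this order, K has dimension 2 with simplices:

  0-simplices (10): [0], [1], [2], [3], [4], [5], [6], [7], [8], [9]
  1-simplices (30): (30 of them)
  2-simplices (20): (20 of them)

giving chain groups C_0 ≅ Z^10, C_1 ≅ Z^30, C_2 ≅ Z^20.

Boundary ∂_1: C_1 → C_0 sends each edge [p,q] (with p < q) to q − p. For instance
  ∂[4,9] = [9] − [4].
The resulting 10×30 matrix has rank 9, and its Smith normal form has invariant factors (1,1,1,1,1,1,1,1,1).

Boundary ∂_2: C_2 → C_1 sends each 2-simplex [p,q,r] to [q,r] − [p,r] + [p,q]. For instance
  ∂[1,3,6] = [3,6] − [1,6] + [1,3],
  ∂[0,2,4] = [2,4] − [0,4] + [0,2].
As a 30×20 matrix over Z this has rank 20, with invariant factors (1,1,1,1,1,1,1,1,1,1,1,1,1,1,1,1,1,1,1,2).

From H_k ≅ ker(∂_k) / im(∂_{k+1}) we obtain:

  H_0: rank C_0 − rank ∂_1 = 10 − 9 = 1, and the invariant factors of ∂_1 are all 1, so H_0 = Z.
  H_1: rank ker ∂_1 − rank ∂_2 = (30 − 9) − 20 = 1, and ∂_2 has invariant factor 2 > 1, so H_1 = Z ⊕ Z_2.
  H_2: rank ker ∂_2 − rank ∂_3 = (20 − 20) − 0 = 0, and there is no ∂_3, so H_2 = 0.

As a check, the Euler characteristic is 10 − 30 + 20 = 0, which agrees with 1 − 1 + 0 = 0.

H_0 = Z,  H_1 = Z ⊕ Z_2,  H_2 = 0.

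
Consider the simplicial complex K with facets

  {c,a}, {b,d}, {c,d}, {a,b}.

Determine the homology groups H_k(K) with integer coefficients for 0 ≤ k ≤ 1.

H_0 ≅ Z,  H_1 ≅ Z.

Take the total order a < b < c < d on the vertex set. Then K (dimension 1) consists of the simplices:

  0-simplices (4): a, b, c, d
  1-simplices (4): ab, ac, bd, cd

Hence C_0 ≅ Z^4, C_1 ≅ Z^4.

∂_1: C_1 → C_0 sends each edge [p,q] (with p < q) to q − p. For instance
  ∂cd = d − c.
As a 4×4 matrix over Z this has rank 3, with invariant factors (1,1,1).

Reading off H_k = ker ∂_k / im ∂_{k+1}:

  H_0: rank C_0 − rank ∂_1 = 4 − 3 = 1, and the invariant factors of ∂_1 are all 1, so H_0 = Z.
  H_1: rank ker ∂_1 − rank ∂_2 = (4 − 3) − 0 = 1, and there is no ∂_2, so H_1 = Z.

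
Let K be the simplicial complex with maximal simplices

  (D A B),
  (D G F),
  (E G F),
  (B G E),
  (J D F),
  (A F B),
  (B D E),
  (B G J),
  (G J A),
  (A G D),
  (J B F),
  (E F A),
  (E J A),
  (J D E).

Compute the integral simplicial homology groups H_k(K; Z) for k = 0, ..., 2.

H_0 = Z,  H_1 = Z^2,  H_2 = Z.

K has 7 vertices, 21 edges, 14 triangles.
rank ∂_0 = 0, rank ∂_1 = 6 ⇒ b_0 = 7 − 0 − 6 = 1; all invariant factors of ∂_1 are 1 so no torsion. So H_0 ≅ Z.
rank ∂_1 = 6, rank ∂_2 = 13 ⇒ b_1 = 21 − 6 − 13 = 2; all invariant factors of ∂_2 are 1 so no torsion. So H_1 ≅ Z^2.
rank ∂_2 = 13, rank ∂_3 = 0 ⇒ b_2 = 14 − 13 − 0 = 1. So H_2 ≅ Z.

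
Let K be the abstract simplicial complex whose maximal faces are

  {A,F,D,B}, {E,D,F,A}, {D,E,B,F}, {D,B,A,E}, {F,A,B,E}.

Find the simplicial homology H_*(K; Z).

Order the vertices as A < B < D < E < F. Listing each simplex with vertices in this order, K has dimension 3 with simplices:

  0-simplices (5): A, B, D, E, F
  1-simplices (10): AB, AD, AE, AF, BD, BE, BF, DE, DF, EF
  2-simplices (10): ABD, ABE, ABF, ADE, ADF, AEF, BDE, BDF, BEF, DEF
  3-simplices (5): ABDE, ABDF, ABEF, ADEF, BDEF

so the chain groups are C_0 ≅ Z^5, C_1 ≅ Z^10, C_2 ≅ Z^10, C_3 ≅ Z^5.

The boundary map ∂_1: C_1 → C_0 sends each edge [p,q] (with p < q) to q − p. For instance
  ∂AE = E − A.
The resulting 5×10 matrix has rank 4, and its Smith normal form has invariant factors (1,1,1,1).

Boundary ∂_2: C_2 → C_1 sends each 2-simplex [p,q,r] to [q,r] − [p,r] + [p,q]. For instance
  ∂BEF = EF − BF + BE,
  ∂ABF = BF − AF + AB.
The resulting 10×10 matrix has rank 6, and its Smith normal form has invariant factors (1,1,1,1,1,1).

Boundary ∂_3: C_3 → C_2 sends each 3-simplex σ to the alternating sum Σ_i (−1)^i (σ with its i-th vertex removed). For instance
  ∂ABEF = BEF − AEF + ABF − ABE,
  ∂ABDF = BDF − ADF + ABF − ABD.
This gives a 10×5 integer matrix of rank 4; reducing to Smith normal form yields diagonal entries (1,1,1,1).

Reading off H_k = ker ∂_k / im ∂_{k+1}:

  H_0: rank C_0 − rank ∂_1 = 5 − 4 = 1, and the invariant factors of ∂_1 are all 1, so H_0 = Z.
  H_1: rank ker ∂_1 − rank ∂_2 = (10 − 4) − 6 = 0, and the invariant factors of ∂_2 are all 1, so H_1 = 0.
  H_2: rank ker ∂_2 − rank ∂_3 = (10 − 6) − 4 = 0, and the invariant factors of ∂_3 are all 1, so H_2 = 0.
  H_3: rank ker ∂_3 − rank ∂_4 = (5 − 4) − 0 = 1, and there is no ∂_4, so H_3 = Z.

(K is a triangulation of the 3-sphere S^3.)

H_0 ≅ Z,  H_1 = 0,  H_2 = 0,  H_3 ≅ Z.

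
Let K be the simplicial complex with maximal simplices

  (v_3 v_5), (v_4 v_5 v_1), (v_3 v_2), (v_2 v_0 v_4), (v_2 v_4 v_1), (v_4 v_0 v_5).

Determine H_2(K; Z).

H_2 = 0.

Take the total order v_0 < v_1 < v_2 < v_3 < v_4 < v_5 on the vertex set. Then K (dimension 2) consists of the simplices:

  0-simplices (6): [v_0], [v_1], [v_2], [v_3], [v_4], [v_5]
  1-simplices (10): [v_0,v_2], [v_0,v_4], [v_0,v_5], [v_1,v_2], [v_1,v_4], [v_1,v_5], [v_2,v_3], [v_2,v_4], [v_3,v_5], [v_4,v_5]
  2-simplices (4): [v_0,v_2,v_4], [v_0,v_4,v_5], [v_1,v_2,v_4], [v_1,v_4,v_5]

Hence C_0 ≅ Z^6, C_1 ≅ Z^10, C_2 ≅ Z^4.

∂_1: C_1 → C_0 maps an edge to its endpoints' difference, ∂[p,q] = q − p. For instance
  ∂[v_2,v_3] = [v_3] − [v_2].
This gives a 6×10 integer matrix of rank 5; reducing to Smith normal form yields diagonal entries (1,1,1,1,1).

Boundary ∂_2: C_2 → C_1 acts by ∂[p,q,r] = [q,r] − [p,r] + [p,q]. For instance
  ∂[v_0,v_2,v_4] = [v_2,v_4] − [v_0,v_4] + [v_0,v_2],
  ∂[v_1,v_2,v_4] = [v_2,v_4] − [v_1,v_4] + [v_1,v_2].
This gives a 10×4 integer matrix of rank 4; reducing to Smith normal form yields diagonal entries (1,1,1,1).

From H_k ≅ ker(∂_k) / im(∂_{k+1}) we obtain:

  H_2: rank ker ∂_2 − rank ∂_3 = (4 − 4) − 0 = 0, and there is no ∂_3, so H_2 ≅ 0.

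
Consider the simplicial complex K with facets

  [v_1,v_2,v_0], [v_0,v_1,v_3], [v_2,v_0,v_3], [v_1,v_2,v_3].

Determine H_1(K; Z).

Order the vertices as v_0 < v_1 < v_2 < v_3. Listing each simplex with vertices in this order, K has dimension 2 with simplices:

  0-simplices (4): [v_0], [v_1], [v_2], [v_3]
  1-simplices (6): [v_0,v_1], [v_0,v_2], [v_0,v_3], [v_1,v_2], [v_1,v_3], [v_2,v_3]
  2-simplices (4): [v_0,v_1,v_2], [v_0,v_1,v_3], [v_0,v_2,v_3], [v_1,v_2,v_3]

so the chain groups are C_0 ≅ Z^4, C_1 ≅ Z^6, C_2 ≅ Z^4.

Boundary ∂_1: C_1 → C_0 is given by ∂[p,q] = [q] − [p].
The resulting 4×6 matrix has rank 3, and its Smith normal form has invariant factors (1,1,1).

∂_2: C_2 → C_1 maps a triangle to the signed sum of its edges. For instance
  ∂[v_0,v_1,v_3] = [v_1,v_3] − [v_0,v_3] + [v_0,v_1],
  ∂[v_0,v_1,v_2] = [v_1,v_2] − [v_0,v_2] + [v_0,v_1].
As a 6×4 matrix over Z this has rank 3, with invariant factors (1,1,1).

Reading off H_k = ker ∂_k / im ∂_{k+1}:

  H_1: rank ker ∂_1 − rank ∂_2 = (6 − 3) − 3 = 0, and the invariant factors of ∂_2 are all 1, so H_1 = 0.

(K is a triangulation of the 2-sphere S^2.)

H_1 ≅ 0.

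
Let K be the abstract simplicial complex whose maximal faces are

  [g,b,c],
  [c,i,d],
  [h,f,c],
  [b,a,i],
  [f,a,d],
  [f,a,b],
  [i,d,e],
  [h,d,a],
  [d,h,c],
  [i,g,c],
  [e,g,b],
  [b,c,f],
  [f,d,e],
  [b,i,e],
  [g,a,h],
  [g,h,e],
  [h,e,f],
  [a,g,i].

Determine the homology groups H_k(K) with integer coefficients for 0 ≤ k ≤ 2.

H_0 = Z,  H_1 = Z ⊕ Z/2Z,  H_2 = 0.

K has 9 vertices, 27 edges, 18 triangles.
rank ∂_0 = 0, rank ∂_1 = 8 ⇒ b_0 = 9 − 0 − 8 = 1; all invariant factors of ∂_1 are 1 so no torsion. So H_0 = Z.
rank ∂_1 = 8, rank ∂_2 = 18 ⇒ b_1 = 27 − 8 − 18 = 1; ∂_2 has invariant factor(s) [2] giving torsion. So H_1 = Z ⊕ Z/2Z.
rank ∂_2 = 18, rank ∂_3 = 0 ⇒ b_2 = 18 − 18 − 0 = 0. So H_2 = 0.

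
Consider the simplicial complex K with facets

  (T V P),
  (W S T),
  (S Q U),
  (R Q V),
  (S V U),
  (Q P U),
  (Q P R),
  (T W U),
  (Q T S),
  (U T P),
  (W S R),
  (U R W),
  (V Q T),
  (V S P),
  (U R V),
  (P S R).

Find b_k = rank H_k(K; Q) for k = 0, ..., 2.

b_0 = 1, b_1 = 2, b_2 = 1.

Fix the vertex order P < Q < R < S < T < U < V < W and write every simplex with vertices in increasing order. Then dim K = 2 and the simplices of K are:

  0-simplices (8): P, Q, R, S, T, U, V, W
  1-simplices (24): PQ, PR, PS, PT, PU, PV, QR, QS, QT, QU, QV, RS, RU, RV, RW, ST, SU, SV, SW, TU, TV, TW, UV, UW
  2-simplices (16): PQR, PQU, PRS, PSV, PTU, PTV, QRV, QST, QSU, QTV, RSW, RUV, RUW, STW, SUV, TUW

Hence C_0 ≅ Z^8, C_1 ≅ Z^24, C_2 ≅ Z^16.

∂_1: C_1 → C_0 is given by ∂[p,q] = [q] − [p]. For instance
  ∂QR = R − Q.
The resulting 8×24 matrix has rank 7, and its Smith normal form has invariant factors (1,1,1,1,1,1,1).

The boundary map ∂_2: C_2 → C_1 acts by ∂[p,q,r] = [q,r] − [p,r] + [p,q]. For instance
  ∂PRS = RS − PS + PR,
  ∂RUW = UW − RW + RU.
This gives a 24×16 integer matrix of rank 15; reducing to Smith normal form yields diagonal entries (1,1,1,1,1,1,1,1,1,1,1,1,1,1,1).

From H_k ≅ ker(∂_k) / im(∂_{k+1}) we obtain:

  H_0: rank C_0 − rank ∂_1 = 8 − 7 = 1, and the invariant factors of ∂_1 are all 1, so H_0 ≅ Z.
  H_1: rank ker ∂_1 − rank ∂_2 = (24 − 7) − 15 = 2, and the invariant factors of ∂_2 are all 1, so H_1 ≅ Z^2.
  H_2: rank ker ∂_2 − rank ∂_3 = (16 − 15) − 0 = 1, and there is no ∂_3, so H_2 ≅ Z.

Hence the Betti numbers are b_0 = 1, b_1 = 2, b_2 = 1.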